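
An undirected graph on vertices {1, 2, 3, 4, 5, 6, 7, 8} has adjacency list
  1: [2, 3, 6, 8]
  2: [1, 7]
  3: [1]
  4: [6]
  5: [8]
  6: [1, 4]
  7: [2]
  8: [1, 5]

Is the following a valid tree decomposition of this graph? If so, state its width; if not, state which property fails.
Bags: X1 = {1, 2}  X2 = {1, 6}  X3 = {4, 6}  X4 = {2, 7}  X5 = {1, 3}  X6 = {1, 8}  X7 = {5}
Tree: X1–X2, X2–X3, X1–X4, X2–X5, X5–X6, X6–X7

No — edge (8,5) lies in no bag.

A tree decomposition must satisfy three properties: every vertex lies in some bag; for every edge, both endpoints lie together in some bag; and for every vertex, the bags containing it form a connected subtree. Here edge (8,5) lies in no bag, so the decomposition is invalid.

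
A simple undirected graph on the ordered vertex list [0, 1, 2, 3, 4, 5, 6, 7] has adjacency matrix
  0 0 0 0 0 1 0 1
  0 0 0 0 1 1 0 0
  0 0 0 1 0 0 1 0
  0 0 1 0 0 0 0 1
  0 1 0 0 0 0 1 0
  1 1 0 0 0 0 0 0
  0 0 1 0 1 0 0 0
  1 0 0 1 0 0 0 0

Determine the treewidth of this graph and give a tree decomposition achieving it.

Every bag has size at most 3, so the width is 3 − 1 = 2 and tw(G) ≤ 2. For the lower bound, G contains the cycle 6–2–3–7–0–5–1–4–6, so G is not a forest; only forests have treewidth ≤ 1, hence tw(G) ≥ 2. Combining the bounds, tw(G) = 2.

Treewidth 2.
One optimal decomposition is:
Bags: B1 = {2, 3, 6}  B2 = {3, 6, 7}  B3 = {0, 6, 7}  B4 = {0, 5, 6}  B5 = {1, 5, 6}  B6 = {1, 4, 6}
Tree: B1–B2, B2–B3, B3–B4, B4–B5, B5–B6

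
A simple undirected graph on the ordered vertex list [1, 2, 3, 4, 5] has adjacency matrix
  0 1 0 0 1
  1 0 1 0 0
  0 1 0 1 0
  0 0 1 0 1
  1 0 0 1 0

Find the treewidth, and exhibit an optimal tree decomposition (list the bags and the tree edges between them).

The largest bag has 3 vertices, giving width 2; this decomposition certifies tw(G) ≤ 2. For the lower bound, G contains the cycle 3–4–5–1–2–3, so G is not a forest; only forests have treewidth ≤ 1, hence tw(G) ≥ 2. Combining the bounds, tw(G) = 2.

Treewidth 2.
Bags: B1 = {3, 4, 5}  B2 = {1, 3, 5}  B3 = {1, 2, 3}
Tree: B1–B2, B2–B3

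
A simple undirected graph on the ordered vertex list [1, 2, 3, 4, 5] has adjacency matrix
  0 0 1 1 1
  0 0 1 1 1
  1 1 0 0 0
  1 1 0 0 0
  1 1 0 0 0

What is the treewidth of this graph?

2

A width-2 tree decomposition is:
Bags: B1 = {1, 2, 4}  B2 = {1, 2, 3}  B3 = {1, 2, 5}
Tree: B1–B2, B2–B3
Each bag holds 3 vertices, so the decomposition has width 2, which upper-bounds the treewidth. For the lower bound, G contains the cycle 4–1–3–2–4, so G is not a forest; only forests have treewidth ≤ 1, hence tw(G) ≥ 2. Therefore the treewidth is 2.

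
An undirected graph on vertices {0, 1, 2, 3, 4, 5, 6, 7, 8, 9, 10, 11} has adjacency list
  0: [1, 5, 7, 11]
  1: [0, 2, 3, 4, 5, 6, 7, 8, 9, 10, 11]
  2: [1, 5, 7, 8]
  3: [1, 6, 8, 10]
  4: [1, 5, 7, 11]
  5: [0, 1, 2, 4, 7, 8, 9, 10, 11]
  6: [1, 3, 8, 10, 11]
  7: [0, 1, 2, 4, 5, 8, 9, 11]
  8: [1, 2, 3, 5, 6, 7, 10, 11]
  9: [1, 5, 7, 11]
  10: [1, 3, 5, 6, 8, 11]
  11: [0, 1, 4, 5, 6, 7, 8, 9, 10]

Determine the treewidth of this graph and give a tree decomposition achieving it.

Treewidth 4.
One optimal decomposition is:
Bags: B1 = {1, 5, 8, 10, 11}  B2 = {1, 6, 8, 10, 11}  B3 = {1, 3, 6, 8, 10}  B4 = {1, 5, 7, 8, 11}  B5 = {0, 1, 5, 7, 11}  B6 = {1, 2, 5, 7, 8}  B7 = {1, 4, 5, 7, 11}  B8 = {1, 5, 7, 9, 11}
Tree: B1–B2, B2–B3, B1–B4, B4–B5, B4–B6, B5–B7, B4–B8

Each bag holds 5 vertices, so the decomposition has width 4, which upper-bounds the treewidth. For the lower bound, the 5 vertices {1, 3, 6, 8, 10} are pairwise adjacent, and any tree decomposition puts a clique entirely inside one bag — forcing width ≥ 4. Hence tw(G) = 4 exactly.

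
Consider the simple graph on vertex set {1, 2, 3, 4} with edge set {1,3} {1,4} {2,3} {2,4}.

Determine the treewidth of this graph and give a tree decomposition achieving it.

The largest bag has 3 vertices, giving width 2; this decomposition certifies tw(G) ≤ 2. For the lower bound, G contains the cycle 4–2–3–1–4, so G is not a forest; only forests have treewidth ≤ 1, hence tw(G) ≥ 2. Hence tw(G) = 2 exactly.

Treewidth 2.
One optimal decomposition is:
Bags: B1 = {2, 3, 4}  B2 = {1, 3, 4}
Tree: B1–B2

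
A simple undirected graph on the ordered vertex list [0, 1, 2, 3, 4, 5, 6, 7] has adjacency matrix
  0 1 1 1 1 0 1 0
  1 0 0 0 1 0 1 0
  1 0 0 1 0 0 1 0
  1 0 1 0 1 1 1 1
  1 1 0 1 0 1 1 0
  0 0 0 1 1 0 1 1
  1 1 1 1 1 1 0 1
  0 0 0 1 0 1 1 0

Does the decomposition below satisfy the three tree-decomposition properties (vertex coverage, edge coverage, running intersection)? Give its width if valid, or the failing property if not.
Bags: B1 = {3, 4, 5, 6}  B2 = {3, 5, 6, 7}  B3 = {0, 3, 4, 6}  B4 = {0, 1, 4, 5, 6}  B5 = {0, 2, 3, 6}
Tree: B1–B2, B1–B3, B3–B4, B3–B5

No — bags containing vertex 5 are not connected in the tree.

A tree decomposition must satisfy three properties: every vertex lies in some bag; for every edge, both endpoints lie together in some bag; and for every vertex, the bags containing it form a connected subtree. Here bags containing vertex 5 are not connected in the tree, so the decomposition is invalid.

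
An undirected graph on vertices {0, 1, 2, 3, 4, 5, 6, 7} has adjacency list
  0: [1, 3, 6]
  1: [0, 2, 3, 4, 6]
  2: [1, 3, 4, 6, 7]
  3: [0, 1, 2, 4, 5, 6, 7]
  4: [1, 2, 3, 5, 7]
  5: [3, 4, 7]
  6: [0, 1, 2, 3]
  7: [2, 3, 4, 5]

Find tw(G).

3

A width-3 tree decomposition is:
Bags: B1 = {2, 3, 4, 7}  B2 = {1, 2, 3, 4}  B3 = {3, 4, 5, 7}  B4 = {1, 2, 3, 6}  B5 = {0, 1, 3, 6}
Tree: B1–B2, B1–B3, B2–B4, B4–B5
Every bag has size at most 4, so the width is 4 − 1 = 3 and tw(G) ≤ 3. Conversely, {0, 1, 3, 6} is a clique of size 4, and the vertices of any clique must share a bag in every tree decomposition; so some bag has ≥ 4 vertices and tw(G) ≥ 3. Combining the bounds, tw(G) = 3.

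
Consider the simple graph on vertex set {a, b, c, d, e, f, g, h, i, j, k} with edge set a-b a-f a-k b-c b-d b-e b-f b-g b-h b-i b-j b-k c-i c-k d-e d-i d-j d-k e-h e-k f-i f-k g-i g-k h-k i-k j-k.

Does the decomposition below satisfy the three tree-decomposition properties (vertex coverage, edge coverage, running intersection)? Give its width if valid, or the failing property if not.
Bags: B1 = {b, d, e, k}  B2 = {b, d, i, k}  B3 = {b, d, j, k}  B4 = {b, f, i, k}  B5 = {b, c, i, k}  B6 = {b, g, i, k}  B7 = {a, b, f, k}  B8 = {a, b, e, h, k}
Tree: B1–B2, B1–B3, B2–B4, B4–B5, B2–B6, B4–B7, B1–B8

A tree decomposition must satisfy three properties: every vertex lies in some bag; for every edge, both endpoints lie together in some bag; and for every vertex, the bags containing it form a connected subtree. Here bags containing vertex a are not connected in the tree, so the decomposition is invalid.

No — bags containing vertex a are not connected in the tree.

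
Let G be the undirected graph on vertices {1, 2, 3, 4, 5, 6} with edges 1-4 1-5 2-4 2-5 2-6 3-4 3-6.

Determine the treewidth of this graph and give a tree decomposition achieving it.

Each bag holds 3 vertices, so the decomposition has width 2, which upper-bounds the treewidth. Since 1–5–2–4–1 is a cycle in G, G is not acyclic. Forests are exactly the graphs of treewidth ≤ 1, so tw(G) ≥ 2. Hence tw(G) = 2 exactly.

Treewidth 2.
Bags: B1 = {1, 4, 5}  B2 = {2, 4, 5}  B3 = {2, 3, 4}  B4 = {2, 3, 6}
Tree: B1–B2, B2–B3, B3–B4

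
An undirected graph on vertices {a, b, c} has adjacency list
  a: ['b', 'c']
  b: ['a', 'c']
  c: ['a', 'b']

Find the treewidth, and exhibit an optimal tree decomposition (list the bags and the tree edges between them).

Treewidth 2.
One optimal decomposition is:
Bags: B1 = {a, b, c}
Tree: (single bag)

A single bag containing all 3 vertices is trivially a valid decomposition of width 2. Conversely, {a, b, c} is a clique of size 3, and the vertices of any clique must share a bag in every tree decomposition; so some bag has ≥ 3 vertices and tw(G) ≥ 2. Combining the bounds, tw(G) = 2.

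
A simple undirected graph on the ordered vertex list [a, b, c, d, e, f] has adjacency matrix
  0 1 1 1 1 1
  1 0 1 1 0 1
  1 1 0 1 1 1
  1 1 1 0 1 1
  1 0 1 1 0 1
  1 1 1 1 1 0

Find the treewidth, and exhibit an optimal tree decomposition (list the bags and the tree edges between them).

Each bag holds 5 vertices, so the decomposition has width 4, which upper-bounds the treewidth. Conversely, {a, c, d, e, f} is a clique of size 5, and the vertices of any clique must share a bag in every tree decomposition; so some bag has ≥ 5 vertices and tw(G) ≥ 4. Hence tw(G) = 4 exactly.

Treewidth 4.
One optimal decomposition is:
Bags: B1 = {a, c, d, e, f}  B2 = {a, b, c, d, f}
Tree: B1–B2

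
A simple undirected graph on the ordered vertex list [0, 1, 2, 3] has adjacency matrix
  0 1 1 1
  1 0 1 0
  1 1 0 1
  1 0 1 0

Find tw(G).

2

A width-2 tree decomposition is:
Bags: B1 = {0, 1, 2}  B2 = {0, 2, 3}
Tree: B1–B2
Each bag holds 3 vertices, so the decomposition has width 2, which upper-bounds the treewidth. For the lower bound, the 3 vertices {0, 1, 2} are pairwise adjacent, and any tree decomposition puts a clique entirely inside one bag — forcing width ≥ 2. The upper and lower bounds meet at 2, so that is the treewidth.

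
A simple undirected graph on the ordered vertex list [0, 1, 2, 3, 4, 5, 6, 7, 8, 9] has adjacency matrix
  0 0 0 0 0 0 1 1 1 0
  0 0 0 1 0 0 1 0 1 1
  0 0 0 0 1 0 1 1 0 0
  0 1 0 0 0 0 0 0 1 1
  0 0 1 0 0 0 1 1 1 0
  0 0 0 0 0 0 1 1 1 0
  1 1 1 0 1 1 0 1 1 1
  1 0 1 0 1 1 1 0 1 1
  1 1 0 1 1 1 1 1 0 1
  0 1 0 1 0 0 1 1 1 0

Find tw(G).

3

A width-3 tree decomposition is:
Bags: B1 = {6, 7, 8, 9}  B2 = {0, 6, 7, 8}  B3 = {4, 6, 7, 8}  B4 = {1, 6, 8, 9}  B5 = {1, 3, 8, 9}  B6 = {5, 6, 7, 8}  B7 = {2, 4, 6, 7}
Tree: B1–B2, B1–B3, B1–B4, B4–B5, B1–B6, B3–B7
Each bag holds 4 vertices, so the decomposition has width 3, which upper-bounds the treewidth. On the other hand G contains the 4-clique {1, 3, 8, 9}. A clique must lie in a single bag of any decomposition, so no decomposition can have width below 3. Therefore the treewidth is 3.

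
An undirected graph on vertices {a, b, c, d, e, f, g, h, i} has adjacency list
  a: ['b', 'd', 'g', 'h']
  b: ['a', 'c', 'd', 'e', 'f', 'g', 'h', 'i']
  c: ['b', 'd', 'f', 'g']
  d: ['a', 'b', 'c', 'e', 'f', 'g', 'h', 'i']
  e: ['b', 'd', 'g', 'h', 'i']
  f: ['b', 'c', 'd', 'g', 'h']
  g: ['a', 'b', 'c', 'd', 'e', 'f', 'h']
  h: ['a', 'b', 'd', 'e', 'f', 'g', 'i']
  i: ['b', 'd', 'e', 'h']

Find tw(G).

A width-4 tree decomposition is:
Bags: B1 = {b, c, d, f, g}  B2 = {b, d, f, g, h}  B3 = {b, d, e, g, h}  B4 = {a, b, d, g, h}  B5 = {b, d, e, h, i}
Tree: B1–B2, B2–B3, B3–B4, B3–B5
Each bag holds 5 vertices, so the decomposition has width 4, which upper-bounds the treewidth. For the lower bound, the 5 vertices {b, d, e, g, h} are pairwise adjacent, and any tree decomposition puts a clique entirely inside one bag — forcing width ≥ 4. The upper and lower bounds meet at 4, so that is the treewidth.

4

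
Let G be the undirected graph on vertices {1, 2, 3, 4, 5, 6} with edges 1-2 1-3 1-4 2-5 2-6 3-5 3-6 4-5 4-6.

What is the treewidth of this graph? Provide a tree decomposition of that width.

Treewidth 3.
One optimal decomposition is:
Bags: B1 = {1, 2, 5, 6}  B2 = {1, 4, 5, 6}  B3 = {1, 3, 5, 6}
Tree: B1–B2, B2–B3

The largest bag has 4 vertices, giving width 3; this decomposition certifies tw(G) ≤ 3. For the lower bound: the 4 vertex sets {1,2}, {4,6}, {5}, {3} are disjoint, each induces a connected subgraph, and every pair is joined by at least one edge of G. Contracting each set to a single vertex therefore yields K_{4} as a minor, and since treewidth is minor-monotone, tw(G) ≥ tw(K_{4}) = 3. Hence tw(G) = 3 exactly.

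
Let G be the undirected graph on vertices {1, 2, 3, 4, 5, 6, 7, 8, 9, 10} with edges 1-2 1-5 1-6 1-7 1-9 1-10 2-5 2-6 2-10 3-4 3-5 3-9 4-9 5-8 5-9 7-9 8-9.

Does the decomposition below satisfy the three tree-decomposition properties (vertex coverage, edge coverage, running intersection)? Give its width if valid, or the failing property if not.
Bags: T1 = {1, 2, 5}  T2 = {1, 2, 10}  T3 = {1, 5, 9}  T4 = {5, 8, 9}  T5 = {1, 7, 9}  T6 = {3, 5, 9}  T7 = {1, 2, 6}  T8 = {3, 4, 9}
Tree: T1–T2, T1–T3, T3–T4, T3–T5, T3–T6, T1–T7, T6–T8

Every vertex of G appears in some bag (union = {1, 2, 3, 4, 5, 6, 7, 8, 9, 10}); every edge is covered by a bag; and for each vertex v the set of bags containing v is connected in the bag tree. The decomposition is therefore valid. The largest bag has 3 vertices, so the width is 2.

Yes; width 2.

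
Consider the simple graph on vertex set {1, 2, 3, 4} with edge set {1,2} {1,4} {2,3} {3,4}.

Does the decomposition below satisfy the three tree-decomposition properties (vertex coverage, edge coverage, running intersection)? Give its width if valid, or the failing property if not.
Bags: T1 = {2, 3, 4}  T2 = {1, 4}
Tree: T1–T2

A tree decomposition must satisfy three properties: every vertex lies in some bag; for every edge, both endpoints lie together in some bag; and for every vertex, the bags containing it form a connected subtree. Here edge (2,1) lies in no bag, so the decomposition is invalid.

No — edge (2,1) lies in no bag.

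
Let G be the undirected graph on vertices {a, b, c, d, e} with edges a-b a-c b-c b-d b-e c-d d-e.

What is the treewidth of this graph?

2

A width-2 tree decomposition is:
Bags: B1 = {b, c, d}  B2 = {a, b, c}  B3 = {b, d, e}
Tree: B1–B2, B1–B3
Each bag holds 3 vertices, so the decomposition has width 2, which upper-bounds the treewidth. Conversely, {b, d, e} is a clique of size 3, and the vertices of any clique must share a bag in every tree decomposition; so some bag has ≥ 3 vertices and tw(G) ≥ 2. Combining the bounds, tw(G) = 2.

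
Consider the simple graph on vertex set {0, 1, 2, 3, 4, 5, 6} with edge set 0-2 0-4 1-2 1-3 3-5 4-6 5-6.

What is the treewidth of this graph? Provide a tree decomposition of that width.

Every bag has size at most 3, so the width is 3 − 1 = 2 and tw(G) ≤ 2. For the lower bound, G contains the cycle 2–1–3–5–6–4–0–2, so G is not a forest; only forests have treewidth ≤ 1, hence tw(G) ≥ 2. Combining the bounds, tw(G) = 2.

Treewidth 2.
One optimal decomposition is:
Bags: B1 = {1, 2, 3}  B2 = {2, 3, 5}  B3 = {2, 5, 6}  B4 = {2, 4, 6}  B5 = {0, 2, 4}
Tree: B1–B2, B2–B3, B3–B4, B4–B5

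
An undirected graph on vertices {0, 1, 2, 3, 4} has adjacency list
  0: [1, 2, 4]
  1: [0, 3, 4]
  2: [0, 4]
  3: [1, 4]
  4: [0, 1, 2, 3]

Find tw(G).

A width-2 tree decomposition is:
Bags: B1 = {0, 1, 4}  B2 = {1, 3, 4}  B3 = {0, 2, 4}
Tree: B1–B2, B1–B3
The largest bag has 3 vertices, giving width 2; this decomposition certifies tw(G) ≤ 2. On the other hand G contains the 3-clique {0, 1, 4}. A clique must lie in a single bag of any decomposition, so no decomposition can have width below 2. Combining the bounds, tw(G) = 2.

2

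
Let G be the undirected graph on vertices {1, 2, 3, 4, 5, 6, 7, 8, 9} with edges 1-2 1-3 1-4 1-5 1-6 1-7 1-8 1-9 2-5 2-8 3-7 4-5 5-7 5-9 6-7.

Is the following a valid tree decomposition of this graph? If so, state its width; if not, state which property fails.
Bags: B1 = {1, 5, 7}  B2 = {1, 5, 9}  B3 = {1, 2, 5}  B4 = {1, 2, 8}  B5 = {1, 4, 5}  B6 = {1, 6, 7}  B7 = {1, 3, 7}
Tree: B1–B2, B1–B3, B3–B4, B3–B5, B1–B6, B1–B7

Yes; width 2.

Checking the three conditions: (i) the bags cover all of {1, 2, 3, 4, 5, 6, 7, 8, 9}; (ii) for each edge, some bag contains both endpoints; (iii) the bags containing any fixed vertex form a subtree. All hold, so the decomposition is valid with width 3 − 1 = 2.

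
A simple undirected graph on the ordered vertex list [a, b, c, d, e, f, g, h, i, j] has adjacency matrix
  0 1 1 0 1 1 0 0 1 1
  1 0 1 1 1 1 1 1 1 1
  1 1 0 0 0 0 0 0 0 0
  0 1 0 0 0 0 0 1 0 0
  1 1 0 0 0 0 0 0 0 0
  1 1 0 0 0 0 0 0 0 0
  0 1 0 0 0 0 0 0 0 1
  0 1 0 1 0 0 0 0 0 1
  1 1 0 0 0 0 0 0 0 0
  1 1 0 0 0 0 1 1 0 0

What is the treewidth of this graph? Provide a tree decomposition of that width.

Every bag has size at most 3, so the width is 3 − 1 = 2 and tw(G) ≤ 2. On the other hand G contains the 3-clique {b, d, h}. A clique must lie in a single bag of any decomposition, so no decomposition can have width below 2. The upper and lower bounds meet at 2, so that is the treewidth.

Treewidth 2.
One such decomposition:
Bags: B1 = {a, b, e}  B2 = {a, b, f}  B3 = {a, b, j}  B4 = {a, b, c}  B5 = {b, h, j}  B6 = {b, g, j}  B7 = {a, b, i}  B8 = {b, d, h}
Tree: B1–B2, B2–B3, B2–B4, B3–B5, B3–B6, B2–B7, B5–B8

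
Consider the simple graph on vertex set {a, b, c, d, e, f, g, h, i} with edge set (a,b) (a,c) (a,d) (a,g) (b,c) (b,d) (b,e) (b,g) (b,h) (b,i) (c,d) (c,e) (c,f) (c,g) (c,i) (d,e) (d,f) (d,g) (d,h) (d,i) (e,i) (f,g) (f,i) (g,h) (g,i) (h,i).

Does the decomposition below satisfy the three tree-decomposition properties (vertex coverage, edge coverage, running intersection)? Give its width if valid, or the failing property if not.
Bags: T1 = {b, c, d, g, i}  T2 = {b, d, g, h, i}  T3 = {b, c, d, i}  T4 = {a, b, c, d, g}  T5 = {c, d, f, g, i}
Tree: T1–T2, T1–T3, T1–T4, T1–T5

A tree decomposition must satisfy three properties: every vertex lies in some bag; for every edge, both endpoints lie together in some bag; and for every vertex, the bags containing it form a connected subtree. Here vertex e appears in no bag, so the decomposition is invalid.

No — vertex e appears in no bag.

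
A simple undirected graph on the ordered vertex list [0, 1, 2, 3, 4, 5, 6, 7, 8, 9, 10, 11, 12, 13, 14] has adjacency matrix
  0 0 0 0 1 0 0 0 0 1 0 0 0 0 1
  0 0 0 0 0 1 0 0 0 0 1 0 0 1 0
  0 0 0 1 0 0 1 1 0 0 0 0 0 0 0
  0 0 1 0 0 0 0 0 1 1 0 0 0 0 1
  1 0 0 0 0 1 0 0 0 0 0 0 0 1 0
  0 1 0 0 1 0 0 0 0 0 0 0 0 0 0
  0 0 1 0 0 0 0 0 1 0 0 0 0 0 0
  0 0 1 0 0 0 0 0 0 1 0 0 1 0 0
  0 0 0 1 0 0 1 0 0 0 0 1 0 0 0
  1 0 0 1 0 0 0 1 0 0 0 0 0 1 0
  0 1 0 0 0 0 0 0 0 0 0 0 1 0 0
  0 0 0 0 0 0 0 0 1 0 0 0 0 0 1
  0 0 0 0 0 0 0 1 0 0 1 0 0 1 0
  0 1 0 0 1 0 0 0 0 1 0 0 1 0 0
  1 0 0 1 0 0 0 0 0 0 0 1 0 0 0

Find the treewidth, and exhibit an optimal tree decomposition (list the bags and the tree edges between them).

Treewidth 3.
One such decomposition:
Bags: B1 = {1, 4, 5, 10}  B2 = {1, 4, 10, 13}  B3 = {4, 10, 12, 13}  B4 = {0, 4, 12, 13}  B5 = {0, 9, 12, 13}  B6 = {0, 7, 9, 12}  B7 = {0, 7, 9, 14}  B8 = {3, 7, 9, 14}  B9 = {2, 3, 7, 14}  B10 = {2, 3, 11, 14}  B11 = {2, 3, 8, 11}  B12 = {2, 6, 8, 11}
Tree: B1–B2, B2–B3, B3–B4, B4–B5, B5–B6, B6–B7, B7–B8, B8–B9, B9–B10, B10–B11, B11–B12

Every bag has size at most 4, so the width is 4 − 1 = 3 and tw(G) ≤ 3. For the lower bound: the 4 vertex sets {1,5,10}, {4}, {13}, {0,7,9,12} are disjoint, each induces a connected subgraph, and every pair is joined by at least one edge of G. Contracting each set to a single vertex therefore yields K_{4} as a minor, and since treewidth is minor-monotone, tw(G) ≥ tw(K_{4}) = 3. The upper and lower bounds meet at 3, so that is the treewidth.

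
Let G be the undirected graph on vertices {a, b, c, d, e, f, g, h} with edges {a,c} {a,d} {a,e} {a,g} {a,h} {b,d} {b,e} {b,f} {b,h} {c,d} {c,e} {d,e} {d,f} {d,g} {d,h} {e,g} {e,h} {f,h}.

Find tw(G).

3

A width-3 tree decomposition is:
Bags: B1 = {a, d, e, g}  B2 = {a, d, e, h}  B3 = {b, d, e, h}  B4 = {a, c, d, e}  B5 = {b, d, f, h}
Tree: B1–B2, B2–B3, B1–B4, B3–B5
The largest bag has 4 vertices, giving width 3; this decomposition certifies tw(G) ≤ 3. For the lower bound, the 4 vertices {a, d, e, g} are pairwise adjacent, and any tree decomposition puts a clique entirely inside one bag — forcing width ≥ 3. Therefore the treewidth is 3.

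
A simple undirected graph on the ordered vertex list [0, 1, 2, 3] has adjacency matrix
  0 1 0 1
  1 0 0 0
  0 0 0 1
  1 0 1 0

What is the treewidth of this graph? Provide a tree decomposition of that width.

Treewidth 1.
One optimal decomposition is:
Bags: B1 = {0, 1}  B2 = {0, 3}  B3 = {2, 3}
Tree: B1–B2, B2–B3

Every bag has size at most 2, so the width is 2 − 1 = 1 and tw(G) ≤ 1. Since G has at least one edge (e.g. 0–1), it is not an edgeless graph, so tw(G) ≥ 1. Combining the bounds, tw(G) = 1.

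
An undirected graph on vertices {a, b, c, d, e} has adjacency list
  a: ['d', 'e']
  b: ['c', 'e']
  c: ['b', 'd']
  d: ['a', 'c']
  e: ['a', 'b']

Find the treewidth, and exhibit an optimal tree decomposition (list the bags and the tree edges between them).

Treewidth 2.
Bags: B1 = {a, d, e}  B2 = {c, d, e}  B3 = {b, c, e}
Tree: B1–B2, B2–B3

Every bag has size at most 3, so the width is 3 − 1 = 2 and tw(G) ≤ 2. Since e–a–d–c–b–e is a cycle in G, G is not acyclic. Forests are exactly the graphs of treewidth ≤ 1, so tw(G) ≥ 2. The upper and lower bounds meet at 2, so that is the treewidth.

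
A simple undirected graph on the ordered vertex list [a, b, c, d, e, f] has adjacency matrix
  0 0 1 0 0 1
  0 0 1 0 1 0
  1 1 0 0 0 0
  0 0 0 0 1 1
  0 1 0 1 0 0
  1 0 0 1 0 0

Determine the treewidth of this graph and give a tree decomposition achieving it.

Treewidth 2.
Bags: B1 = {b, c, e}  B2 = {c, d, e}  B3 = {c, d, f}  B4 = {a, c, f}
Tree: B1–B2, B2–B3, B3–B4

Each bag holds 3 vertices, so the decomposition has width 2, which upper-bounds the treewidth. For the lower bound, G contains the cycle c–b–e–d–f–a–c, so G is not a forest; only forests have treewidth ≤ 1, hence tw(G) ≥ 2. The upper and lower bounds meet at 2, so that is the treewidth.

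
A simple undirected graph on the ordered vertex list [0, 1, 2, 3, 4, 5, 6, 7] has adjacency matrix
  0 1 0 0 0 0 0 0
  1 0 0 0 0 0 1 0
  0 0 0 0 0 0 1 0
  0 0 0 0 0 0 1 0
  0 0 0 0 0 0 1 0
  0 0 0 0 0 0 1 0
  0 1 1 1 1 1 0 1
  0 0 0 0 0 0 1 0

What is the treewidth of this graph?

A width-1 tree decomposition is:
Bags: B1 = {4, 6}  B2 = {3, 6}  B3 = {5, 6}  B4 = {1, 6}  B5 = {6, 7}  B6 = {2, 6}  B7 = {0, 1}
Tree: B1–B2, B1–B3, B2–B4, B2–B5, B1–B6, B4–B7
The largest bag has 2 vertices, giving width 1; this decomposition certifies tw(G) ≤ 1. Any graph with an edge has treewidth ≥ 1, and G has the edge 6–4. Hence tw(G) = 1 exactly.

1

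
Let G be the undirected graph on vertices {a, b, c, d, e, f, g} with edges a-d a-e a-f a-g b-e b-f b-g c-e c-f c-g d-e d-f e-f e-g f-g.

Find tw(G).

3

A width-3 tree decomposition is:
Bags: B1 = {b, e, f, g}  B2 = {a, e, f, g}  B3 = {c, e, f, g}  B4 = {a, d, e, f}
Tree: B1–B2, B2–B3, B2–B4
Each bag holds 4 vertices, so the decomposition has width 3, which upper-bounds the treewidth. On the other hand G contains the 4-clique {a, d, e, f}. A clique must lie in a single bag of any decomposition, so no decomposition can have width below 3. Combining the bounds, tw(G) = 3.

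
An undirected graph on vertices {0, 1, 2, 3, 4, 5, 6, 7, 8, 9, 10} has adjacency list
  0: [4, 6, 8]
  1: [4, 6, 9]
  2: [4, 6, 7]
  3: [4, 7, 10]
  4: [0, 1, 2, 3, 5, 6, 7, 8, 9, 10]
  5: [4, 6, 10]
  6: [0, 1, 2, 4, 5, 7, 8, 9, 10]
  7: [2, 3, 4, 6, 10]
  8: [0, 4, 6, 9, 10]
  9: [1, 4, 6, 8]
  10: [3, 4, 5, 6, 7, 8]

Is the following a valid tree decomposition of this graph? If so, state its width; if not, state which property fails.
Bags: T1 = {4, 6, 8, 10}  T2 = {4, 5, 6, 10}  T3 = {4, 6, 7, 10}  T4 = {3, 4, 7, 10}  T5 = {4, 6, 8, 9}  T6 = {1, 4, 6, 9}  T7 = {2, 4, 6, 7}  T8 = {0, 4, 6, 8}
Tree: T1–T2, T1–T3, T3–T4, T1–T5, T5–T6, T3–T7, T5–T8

Vertex coverage: the bags together contain {0, 1, 2, 3, 4, 5, 6, 7, 8, 9, 10}, the full vertex set. Edge coverage: each edge of G has both endpoints in at least one bag. Running intersection: for every vertex, the bags containing it form a connected subtree. All three properties hold, so this is a valid tree decomposition of width max|bag| − 1 = 3, and hence tw(G) ≤ 3.

Yes; width 3.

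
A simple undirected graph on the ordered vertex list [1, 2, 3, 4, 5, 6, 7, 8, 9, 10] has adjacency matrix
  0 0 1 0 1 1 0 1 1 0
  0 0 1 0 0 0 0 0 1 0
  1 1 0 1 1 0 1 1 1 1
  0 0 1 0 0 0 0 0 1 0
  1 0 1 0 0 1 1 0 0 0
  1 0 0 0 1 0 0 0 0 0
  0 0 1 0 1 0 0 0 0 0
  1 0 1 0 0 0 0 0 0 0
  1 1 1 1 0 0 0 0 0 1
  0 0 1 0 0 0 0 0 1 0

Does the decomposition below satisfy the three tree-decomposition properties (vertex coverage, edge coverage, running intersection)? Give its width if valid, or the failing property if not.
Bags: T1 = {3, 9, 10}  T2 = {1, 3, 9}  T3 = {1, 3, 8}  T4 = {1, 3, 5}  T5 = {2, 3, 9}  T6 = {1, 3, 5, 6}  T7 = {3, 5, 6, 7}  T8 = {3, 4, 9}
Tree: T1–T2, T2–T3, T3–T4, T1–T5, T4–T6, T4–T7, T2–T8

A tree decomposition must satisfy three properties: every vertex lies in some bag; for every edge, both endpoints lie together in some bag; and for every vertex, the bags containing it form a connected subtree. Here bags containing vertex 6 are not connected in the tree, so the decomposition is invalid.

No — bags containing vertex 6 are not connected in the tree.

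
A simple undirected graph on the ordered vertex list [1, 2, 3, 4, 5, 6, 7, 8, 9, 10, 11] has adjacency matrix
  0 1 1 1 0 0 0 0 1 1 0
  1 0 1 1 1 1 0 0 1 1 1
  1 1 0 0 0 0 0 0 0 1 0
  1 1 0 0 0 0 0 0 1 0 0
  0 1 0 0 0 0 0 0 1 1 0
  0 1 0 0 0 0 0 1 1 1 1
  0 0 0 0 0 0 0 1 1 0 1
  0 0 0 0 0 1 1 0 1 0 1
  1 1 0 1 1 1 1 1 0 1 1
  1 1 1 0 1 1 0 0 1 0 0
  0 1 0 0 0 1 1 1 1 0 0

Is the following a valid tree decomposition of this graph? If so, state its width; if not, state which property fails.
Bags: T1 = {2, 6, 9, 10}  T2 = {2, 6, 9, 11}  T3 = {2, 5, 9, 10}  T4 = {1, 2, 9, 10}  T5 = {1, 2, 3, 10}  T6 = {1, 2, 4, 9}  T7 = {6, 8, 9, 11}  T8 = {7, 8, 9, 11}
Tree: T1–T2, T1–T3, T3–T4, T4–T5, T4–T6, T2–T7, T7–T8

Vertex coverage: the bags together contain {1, 2, 3, 4, 5, 6, 7, 8, 9, 10, 11}, the full vertex set. Edge coverage: each edge of G has both endpoints in at least one bag. Running intersection: for every vertex, the bags containing it form a connected subtree. All three properties hold, so this is a valid tree decomposition of width max|bag| − 1 = 3, and hence tw(G) ≤ 3.

Yes; width 3.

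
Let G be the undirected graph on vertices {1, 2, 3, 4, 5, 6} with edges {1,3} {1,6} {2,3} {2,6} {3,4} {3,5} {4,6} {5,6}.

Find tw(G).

2

A width-2 tree decomposition is:
Bags: B1 = {3, 5, 6}  B2 = {2, 3, 6}  B3 = {3, 4, 6}  B4 = {1, 3, 6}
Tree: B1–B2, B2–B3, B3–B4
Each bag holds 3 vertices, so the decomposition has width 2, which upper-bounds the treewidth. The edges 6–5–3–2–6 form a cycle, so G is not a tree and its treewidth is at least 2. Combining the bounds, tw(G) = 2.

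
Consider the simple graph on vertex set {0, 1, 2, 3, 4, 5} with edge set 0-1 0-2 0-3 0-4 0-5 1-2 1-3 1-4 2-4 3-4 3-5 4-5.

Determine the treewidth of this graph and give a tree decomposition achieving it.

Treewidth 3.
Bags: B1 = {0, 1, 3, 4}  B2 = {0, 1, 2, 4}  B3 = {0, 3, 4, 5}
Tree: B1–B2, B1–B3

The largest bag has 4 vertices, giving width 3; this decomposition certifies tw(G) ≤ 3. On the other hand G contains the 4-clique {0, 1, 2, 4}. A clique must lie in a single bag of any decomposition, so no decomposition can have width below 3. Combining the bounds, tw(G) = 3.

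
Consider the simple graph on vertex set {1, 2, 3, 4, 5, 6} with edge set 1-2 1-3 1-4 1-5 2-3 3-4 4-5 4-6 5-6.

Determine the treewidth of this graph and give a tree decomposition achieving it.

Each bag holds 3 vertices, so the decomposition has width 2, which upper-bounds the treewidth. On the other hand G contains the 3-clique {1, 2, 3}. A clique must lie in a single bag of any decomposition, so no decomposition can have width below 2. The upper and lower bounds meet at 2, so that is the treewidth.

Treewidth 2.
One optimal decomposition is:
Bags: B1 = {1, 3, 4}  B2 = {1, 4, 5}  B3 = {1, 2, 3}  B4 = {4, 5, 6}
Tree: B1–B2, B1–B3, B2–B4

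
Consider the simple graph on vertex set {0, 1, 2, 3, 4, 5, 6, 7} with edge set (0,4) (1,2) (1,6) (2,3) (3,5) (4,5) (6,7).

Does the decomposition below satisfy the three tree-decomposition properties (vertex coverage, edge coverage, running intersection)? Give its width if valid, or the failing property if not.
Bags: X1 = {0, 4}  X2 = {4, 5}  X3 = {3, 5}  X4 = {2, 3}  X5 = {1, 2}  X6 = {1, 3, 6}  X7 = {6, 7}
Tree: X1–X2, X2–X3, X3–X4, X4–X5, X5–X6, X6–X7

A tree decomposition must satisfy three properties: every vertex lies in some bag; for every edge, both endpoints lie together in some bag; and for every vertex, the bags containing it form a connected subtree. Here bags containing vertex 3 are not connected in the tree, so the decomposition is invalid.

No — bags containing vertex 3 are not connected in the tree.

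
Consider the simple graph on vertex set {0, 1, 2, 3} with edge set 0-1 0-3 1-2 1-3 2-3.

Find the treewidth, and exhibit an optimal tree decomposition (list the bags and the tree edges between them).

Every bag has size at most 3, so the width is 3 − 1 = 2 and tw(G) ≤ 2. For the lower bound, the 3 vertices {0, 1, 3} are pairwise adjacent, and any tree decomposition puts a clique entirely inside one bag — forcing width ≥ 2. Therefore the treewidth is 2.

Treewidth 2.
One optimal decomposition is:
Bags: B1 = {1, 2, 3}  B2 = {0, 1, 3}
Tree: B1–B2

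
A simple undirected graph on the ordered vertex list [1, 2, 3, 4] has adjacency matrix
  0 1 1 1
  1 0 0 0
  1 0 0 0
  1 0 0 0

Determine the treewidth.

1

A width-1 tree decomposition is:
Bags: B1 = {1, 4}  B2 = {1, 3}  B3 = {1, 2}
Tree: B1–B2, B2–B3
Every bag has size at most 2, so the width is 2 − 1 = 1 and tw(G) ≤ 1. Any graph with an edge has treewidth ≥ 1, and G has the edge 4–1. The upper and lower bounds meet at 1, so that is the treewidth.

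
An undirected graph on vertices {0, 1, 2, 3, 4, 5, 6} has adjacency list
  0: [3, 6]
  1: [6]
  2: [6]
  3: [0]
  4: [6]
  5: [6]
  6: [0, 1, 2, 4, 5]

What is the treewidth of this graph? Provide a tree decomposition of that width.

Treewidth 1.
Bags: B1 = {4, 6}  B2 = {5, 6}  B3 = {0, 6}  B4 = {0, 3}  B5 = {2, 6}  B6 = {1, 6}
Tree: B1–B2, B1–B3, B3–B4, B2–B5, B3–B6

Every bag has size at most 2, so the width is 2 − 1 = 1 and tw(G) ≤ 1. Since G has at least one edge (e.g. 4–6), it is not an edgeless graph, so tw(G) ≥ 1. Therefore the treewidth is 1.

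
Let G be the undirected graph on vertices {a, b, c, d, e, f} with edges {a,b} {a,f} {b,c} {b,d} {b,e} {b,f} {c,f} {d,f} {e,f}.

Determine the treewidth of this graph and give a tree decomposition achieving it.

Treewidth 2.
One such decomposition:
Bags: B1 = {a, b, f}  B2 = {b, c, f}  B3 = {b, e, f}  B4 = {b, d, f}
Tree: B1–B2, B2–B3, B1–B4

The largest bag has 3 vertices, giving width 2; this decomposition certifies tw(G) ≤ 2. Conversely, {b, d, f} is a clique of size 3, and the vertices of any clique must share a bag in every tree decomposition; so some bag has ≥ 3 vertices and tw(G) ≥ 2. Therefore the treewidth is 2.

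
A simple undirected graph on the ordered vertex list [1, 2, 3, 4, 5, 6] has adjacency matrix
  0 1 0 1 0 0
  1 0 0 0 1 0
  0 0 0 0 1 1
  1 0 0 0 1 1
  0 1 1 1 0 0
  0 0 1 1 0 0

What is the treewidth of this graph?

A width-2 tree decomposition is:
Bags: B1 = {1, 2, 5}  B2 = {1, 4, 5}  B3 = {3, 4, 5}  B4 = {3, 4, 6}
Tree: B1–B2, B2–B3, B3–B4
The largest bag has 3 vertices, giving width 2; this decomposition certifies tw(G) ≤ 2. For the lower bound, G contains the cycle 2–1–4–5–2, so G is not a forest; only forests have treewidth ≤ 1, hence tw(G) ≥ 2. Therefore the treewidth is 2.

2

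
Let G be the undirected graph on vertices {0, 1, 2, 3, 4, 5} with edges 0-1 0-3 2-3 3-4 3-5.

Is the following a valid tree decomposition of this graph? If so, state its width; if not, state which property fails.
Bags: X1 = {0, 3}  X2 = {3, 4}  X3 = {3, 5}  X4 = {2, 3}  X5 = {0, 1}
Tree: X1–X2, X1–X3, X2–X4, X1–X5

Vertex coverage: the bags together contain {0, 1, 2, 3, 4, 5}, the full vertex set. Edge coverage: each edge of G has both endpoints in at least one bag. Running intersection: for every vertex, the bags containing it form a connected subtree. All three properties hold, so this is a valid tree decomposition of width max|bag| − 1 = 1, and hence tw(G) ≤ 1.

Yes; width 1.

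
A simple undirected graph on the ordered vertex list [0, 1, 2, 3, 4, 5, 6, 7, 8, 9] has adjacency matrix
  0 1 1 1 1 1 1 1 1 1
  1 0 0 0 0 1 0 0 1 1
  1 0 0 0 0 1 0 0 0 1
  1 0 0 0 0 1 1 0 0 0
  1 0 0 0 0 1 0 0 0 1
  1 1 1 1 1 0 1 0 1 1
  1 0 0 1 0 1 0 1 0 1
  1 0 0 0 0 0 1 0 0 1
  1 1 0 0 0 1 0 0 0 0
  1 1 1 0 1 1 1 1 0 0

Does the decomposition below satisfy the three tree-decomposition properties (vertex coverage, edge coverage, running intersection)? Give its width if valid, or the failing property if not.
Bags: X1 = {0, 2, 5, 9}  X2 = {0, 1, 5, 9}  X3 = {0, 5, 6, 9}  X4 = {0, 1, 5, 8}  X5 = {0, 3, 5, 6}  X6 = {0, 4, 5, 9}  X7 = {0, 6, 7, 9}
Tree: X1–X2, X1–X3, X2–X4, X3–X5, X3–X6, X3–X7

Checking the three conditions: (i) the bags cover all of {0, 1, 2, 3, 4, 5, 6, 7, 8, 9}; (ii) for each edge, some bag contains both endpoints; (iii) the bags containing any fixed vertex form a subtree. All hold, so the decomposition is valid with width 4 − 1 = 3.

Yes; width 3.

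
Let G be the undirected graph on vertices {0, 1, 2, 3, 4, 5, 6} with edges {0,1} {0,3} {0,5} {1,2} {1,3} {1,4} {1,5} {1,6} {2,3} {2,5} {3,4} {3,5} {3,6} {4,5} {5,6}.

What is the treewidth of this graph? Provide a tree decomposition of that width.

Treewidth 3.
One such decomposition:
Bags: B1 = {1, 2, 3, 5}  B2 = {1, 3, 4, 5}  B3 = {0, 1, 3, 5}  B4 = {1, 3, 5, 6}
Tree: B1–B2, B2–B3, B3–B4

The largest bag has 4 vertices, giving width 3; this decomposition certifies tw(G) ≤ 3. On the other hand G contains the 4-clique {0, 1, 3, 5}. A clique must lie in a single bag of any decomposition, so no decomposition can have width below 3. Therefore the treewidth is 3.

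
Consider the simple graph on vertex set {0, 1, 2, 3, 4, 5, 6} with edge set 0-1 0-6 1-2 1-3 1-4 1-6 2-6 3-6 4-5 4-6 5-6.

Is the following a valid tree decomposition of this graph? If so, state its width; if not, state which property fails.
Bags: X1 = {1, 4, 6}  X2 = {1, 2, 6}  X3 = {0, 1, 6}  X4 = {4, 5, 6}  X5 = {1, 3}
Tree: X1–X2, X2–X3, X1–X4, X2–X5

No — edge (6,3) lies in no bag.

A tree decomposition must satisfy three properties: every vertex lies in some bag; for every edge, both endpoints lie together in some bag; and for every vertex, the bags containing it form a connected subtree. Here edge (6,3) lies in no bag, so the decomposition is invalid.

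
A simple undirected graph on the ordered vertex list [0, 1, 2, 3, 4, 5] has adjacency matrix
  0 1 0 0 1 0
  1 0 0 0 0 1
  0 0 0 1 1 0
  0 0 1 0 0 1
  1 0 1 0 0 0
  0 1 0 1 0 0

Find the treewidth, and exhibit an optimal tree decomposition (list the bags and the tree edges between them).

Every bag has size at most 3, so the width is 3 − 1 = 2 and tw(G) ≤ 2. For the lower bound, G contains the cycle 0–4–2–3–5–1–0, so G is not a forest; only forests have treewidth ≤ 1, hence tw(G) ≥ 2. Hence tw(G) = 2 exactly.

Treewidth 2.
Bags: B1 = {0, 2, 4}  B2 = {0, 2, 3}  B3 = {0, 3, 5}  B4 = {0, 1, 5}
Tree: B1–B2, B2–B3, B3–B4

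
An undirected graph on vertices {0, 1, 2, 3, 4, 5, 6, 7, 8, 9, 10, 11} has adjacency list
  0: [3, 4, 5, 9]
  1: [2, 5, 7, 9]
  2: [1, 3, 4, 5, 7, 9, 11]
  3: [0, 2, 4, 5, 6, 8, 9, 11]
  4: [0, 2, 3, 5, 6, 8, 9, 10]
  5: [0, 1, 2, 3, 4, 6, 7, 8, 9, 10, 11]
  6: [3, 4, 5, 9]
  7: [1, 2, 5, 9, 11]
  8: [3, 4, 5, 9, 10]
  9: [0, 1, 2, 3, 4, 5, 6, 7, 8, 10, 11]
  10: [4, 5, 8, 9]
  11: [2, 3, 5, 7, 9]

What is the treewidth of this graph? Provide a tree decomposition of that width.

Treewidth 4.
Bags: B1 = {2, 3, 5, 9, 11}  B2 = {2, 3, 4, 5, 9}  B3 = {3, 4, 5, 8, 9}  B4 = {2, 5, 7, 9, 11}  B5 = {1, 2, 5, 7, 9}  B6 = {3, 4, 5, 6, 9}  B7 = {4, 5, 8, 9, 10}  B8 = {0, 3, 4, 5, 9}
Tree: B1–B2, B2–B3, B1–B4, B4–B5, B2–B6, B3–B7, B2–B8

The largest bag has 5 vertices, giving width 4; this decomposition certifies tw(G) ≤ 4. Conversely, {1, 2, 5, 7, 9} is a clique of size 5, and the vertices of any clique must share a bag in every tree decomposition; so some bag has ≥ 5 vertices and tw(G) ≥ 4. Hence tw(G) = 4 exactly.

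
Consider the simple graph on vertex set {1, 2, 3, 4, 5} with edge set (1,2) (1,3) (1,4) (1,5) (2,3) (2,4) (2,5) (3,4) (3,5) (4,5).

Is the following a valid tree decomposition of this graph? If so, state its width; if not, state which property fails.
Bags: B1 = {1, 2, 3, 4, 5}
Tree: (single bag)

Checking the three conditions: (i) the bags cover all of {1, 2, 3, 4, 5}; (ii) for each edge, some bag contains both endpoints; (iii) the bags containing any fixed vertex form a subtree. All hold, so the decomposition is valid with width 5 − 1 = 4.

Yes; width 4.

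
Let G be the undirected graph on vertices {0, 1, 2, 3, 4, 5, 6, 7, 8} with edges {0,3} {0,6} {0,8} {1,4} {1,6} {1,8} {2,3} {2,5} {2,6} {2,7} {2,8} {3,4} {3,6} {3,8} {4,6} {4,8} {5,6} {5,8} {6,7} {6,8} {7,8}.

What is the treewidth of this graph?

A width-3 tree decomposition is:
Bags: B1 = {3, 4, 6, 8}  B2 = {0, 3, 6, 8}  B3 = {1, 4, 6, 8}  B4 = {2, 3, 6, 8}  B5 = {2, 5, 6, 8}  B6 = {2, 6, 7, 8}
Tree: B1–B2, B1–B3, B2–B4, B4–B5, B4–B6
The largest bag has 4 vertices, giving width 3; this decomposition certifies tw(G) ≤ 3. Conversely, {0, 3, 6, 8} is a clique of size 4, and the vertices of any clique must share a bag in every tree decomposition; so some bag has ≥ 4 vertices and tw(G) ≥ 3. The upper and lower bounds meet at 3, so that is the treewidth.

3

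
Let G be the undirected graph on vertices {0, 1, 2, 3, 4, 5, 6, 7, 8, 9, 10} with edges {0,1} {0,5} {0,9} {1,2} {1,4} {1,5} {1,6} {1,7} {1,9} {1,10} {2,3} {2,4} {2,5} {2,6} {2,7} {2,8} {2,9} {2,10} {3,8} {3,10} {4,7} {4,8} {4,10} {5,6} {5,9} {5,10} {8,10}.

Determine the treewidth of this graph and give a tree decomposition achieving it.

Treewidth 3.
One such decomposition:
Bags: B1 = {1, 2, 5, 6}  B2 = {1, 2, 5, 10}  B3 = {1, 2, 5, 9}  B4 = {0, 1, 5, 9}  B5 = {1, 2, 4, 10}  B6 = {1, 2, 4, 7}  B7 = {2, 4, 8, 10}  B8 = {2, 3, 8, 10}
Tree: B1–B2, B1–B3, B3–B4, B2–B5, B5–B6, B5–B7, B7–B8

Each bag holds 4 vertices, so the decomposition has width 3, which upper-bounds the treewidth. For the lower bound, the 4 vertices {0, 1, 5, 9} are pairwise adjacent, and any tree decomposition puts a clique entirely inside one bag — forcing width ≥ 3. Therefore the treewidth is 3.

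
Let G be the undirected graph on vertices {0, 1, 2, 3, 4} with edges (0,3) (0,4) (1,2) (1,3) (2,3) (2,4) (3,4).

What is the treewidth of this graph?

2

A width-2 tree decomposition is:
Bags: B1 = {2, 3, 4}  B2 = {0, 3, 4}  B3 = {1, 2, 3}
Tree: B1–B2, B1–B3
The largest bag has 3 vertices, giving width 2; this decomposition certifies tw(G) ≤ 2. Conversely, {0, 3, 4} is a clique of size 3, and the vertices of any clique must share a bag in every tree decomposition; so some bag has ≥ 3 vertices and tw(G) ≥ 2. The upper and lower bounds meet at 2, so that is the treewidth.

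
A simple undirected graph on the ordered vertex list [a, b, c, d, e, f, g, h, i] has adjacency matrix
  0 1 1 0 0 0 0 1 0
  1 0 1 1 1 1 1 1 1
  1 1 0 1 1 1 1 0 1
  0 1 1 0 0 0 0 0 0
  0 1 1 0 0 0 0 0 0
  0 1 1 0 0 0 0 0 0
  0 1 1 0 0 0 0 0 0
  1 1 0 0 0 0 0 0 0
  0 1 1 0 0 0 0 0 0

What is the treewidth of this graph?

A width-2 tree decomposition is:
Bags: B1 = {a, b, c}  B2 = {b, c, i}  B3 = {a, b, h}  B4 = {b, c, e}  B5 = {b, c, d}  B6 = {b, c, g}  B7 = {b, c, f}
Tree: B1–B2, B1–B3, B2–B4, B4–B5, B4–B6, B5–B7
Every bag has size at most 3, so the width is 3 − 1 = 2 and tw(G) ≤ 2. On the other hand G contains the 3-clique {a, b, h}. A clique must lie in a single bag of any decomposition, so no decomposition can have width below 2. Therefore the treewidth is 2.

2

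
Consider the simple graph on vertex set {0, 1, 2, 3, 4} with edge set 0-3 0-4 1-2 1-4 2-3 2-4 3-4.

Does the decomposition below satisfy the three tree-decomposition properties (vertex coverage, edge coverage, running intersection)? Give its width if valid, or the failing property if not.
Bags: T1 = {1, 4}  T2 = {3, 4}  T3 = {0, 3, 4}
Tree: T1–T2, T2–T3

No — vertex 2 appears in no bag.

A tree decomposition must satisfy three properties: every vertex lies in some bag; for every edge, both endpoints lie together in some bag; and for every vertex, the bags containing it form a connected subtree. Here vertex 2 appears in no bag, so the decomposition is invalid.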